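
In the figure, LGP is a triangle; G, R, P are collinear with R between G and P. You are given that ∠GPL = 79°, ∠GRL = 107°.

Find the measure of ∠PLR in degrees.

∠PLR = 28°

1. ∠LPR = 79°  [R on ray PG]
2. ∠LRP = 73°  [linear pair at R on GP]
3. ∠PLR = 28°  [△LRP]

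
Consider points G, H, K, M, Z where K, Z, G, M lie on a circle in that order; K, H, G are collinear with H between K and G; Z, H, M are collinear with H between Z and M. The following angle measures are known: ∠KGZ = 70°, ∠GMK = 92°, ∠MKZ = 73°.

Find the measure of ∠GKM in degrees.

∠GKM = 51°

1. ∠KMZ = 70°  [same arc KZ]
2. ∠KZM = 37°  [△KZM]
3. ∠KGM = 37°  [same arc KM]
4. ∠GKM = 51°  [△KGM]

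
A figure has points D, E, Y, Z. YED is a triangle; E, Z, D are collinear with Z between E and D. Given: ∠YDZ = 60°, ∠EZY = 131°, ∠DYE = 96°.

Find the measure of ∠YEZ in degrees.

1. ∠EDY = 60°  [Z on ray DE]
2. ∠DEY = 24°  [△YED]
3. ∠YEZ = 24°  [Z on ray ED]

∠YEZ = 24°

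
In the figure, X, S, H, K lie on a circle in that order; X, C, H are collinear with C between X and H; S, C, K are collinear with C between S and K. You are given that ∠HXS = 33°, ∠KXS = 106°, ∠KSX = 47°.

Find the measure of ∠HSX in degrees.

∠HSX = 120°

1. ∠SKX = 27°  [△XSK]
2. ∠SHX = 27°  [same arc XS]
3. ∠HSX = 120°  [△XSH]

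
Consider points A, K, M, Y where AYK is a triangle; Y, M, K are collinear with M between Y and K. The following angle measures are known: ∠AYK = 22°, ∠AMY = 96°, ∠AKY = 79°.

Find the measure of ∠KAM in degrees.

1. ∠AMK = 84°  [linear pair at M on YK]
2. ∠AKM = 79°  [M on ray KY]
3. ∠KAM = 17°  [△AMK]

∠KAM = 17°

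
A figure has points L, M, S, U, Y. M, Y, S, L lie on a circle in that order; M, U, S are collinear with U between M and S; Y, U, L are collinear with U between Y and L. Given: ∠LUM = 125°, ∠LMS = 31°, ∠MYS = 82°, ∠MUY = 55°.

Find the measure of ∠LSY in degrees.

1. ∠LUS = 55°  [linear pair at U on MS]
2. ∠LYS = 31°  [same arc SL]
3. ∠MLS = 98°  [cyclic MYSL, opposite ∠Y+∠L]
4. ∠LSM = 51°  [△MSL]
5. ∠SLY = 74°  [△SUL]
6. ∠LSY = 75°  [△YSL]

∠LSY = 75°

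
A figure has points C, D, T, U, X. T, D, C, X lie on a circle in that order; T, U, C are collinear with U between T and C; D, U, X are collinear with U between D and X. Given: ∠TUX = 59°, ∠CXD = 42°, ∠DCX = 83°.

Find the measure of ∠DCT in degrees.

1. ∠CUD = 59°  [vertical angles at U]
2. ∠CDX = 55°  [△DCX]
3. ∠DCT = 66°  [△DUC]

∠DCT = 66°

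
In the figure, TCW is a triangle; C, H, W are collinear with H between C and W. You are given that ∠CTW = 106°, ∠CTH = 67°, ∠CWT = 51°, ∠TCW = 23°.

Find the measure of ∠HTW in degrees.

1. ∠HWT = 51°  [H on ray WC]
2. ∠HCT = 23°  [H on ray CW]
3. ∠CHT = 90°  [△TCH]
4. ∠THW = 90°  [linear pair at H on CW]
5. ∠HTW = 39°  [△THW]

∠HTW = 39°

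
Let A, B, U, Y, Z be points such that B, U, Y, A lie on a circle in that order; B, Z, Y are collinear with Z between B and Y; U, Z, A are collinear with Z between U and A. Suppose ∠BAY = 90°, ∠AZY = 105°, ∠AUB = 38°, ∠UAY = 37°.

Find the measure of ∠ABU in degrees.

1. ∠BUY = 90°  [cyclic BUYA, opposite ∠U+∠A]
2. ∠BZU = 105°  [vertical angles at Z]
3. ∠UBY = 37°  [△BZU]
4. ∠BYU = 53°  [△BUY]
5. ∠BAU = 53°  [same arc BU]
6. ∠ABU = 89°  [△BUA]

∠ABU = 89°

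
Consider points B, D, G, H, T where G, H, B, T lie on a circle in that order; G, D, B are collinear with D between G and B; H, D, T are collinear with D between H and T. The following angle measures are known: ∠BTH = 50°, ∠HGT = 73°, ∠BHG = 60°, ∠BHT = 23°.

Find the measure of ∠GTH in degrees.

∠GTH = 70°

1. ∠BGH = 50°  [same arc HB]
2. ∠GBH = 70°  [△GHB]
3. ∠GTH = 70°  [same arc GH]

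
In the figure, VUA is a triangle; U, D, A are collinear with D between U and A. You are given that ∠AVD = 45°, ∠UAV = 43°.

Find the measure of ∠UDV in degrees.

∠UDV = 88°

1. ∠DAV = 43°  [D on ray AU]
2. ∠ADV = 92°  [△VDA]
3. ∠UDV = 88°  [linear pair at D on UA]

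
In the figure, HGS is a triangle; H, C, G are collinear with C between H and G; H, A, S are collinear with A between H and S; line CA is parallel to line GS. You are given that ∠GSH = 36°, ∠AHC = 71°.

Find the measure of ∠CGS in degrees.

∠CGS = 73°

1. ∠CAH = 36°  [CA∥GS, corresponding at A]
2. ∠ACH = 73°  [△HCA]
3. ∠ACG = 107°  [linear pair at C on HG]
4. ∠CGS = 73°  [CA∥GS, co-interior at G–C]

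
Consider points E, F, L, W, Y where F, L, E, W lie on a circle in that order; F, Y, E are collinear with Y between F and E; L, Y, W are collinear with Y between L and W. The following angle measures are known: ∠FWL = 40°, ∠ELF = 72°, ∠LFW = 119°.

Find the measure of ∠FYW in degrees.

∠FYW = 89°

1. ∠FLW = 21°  [△FLW]
2. ∠EWF = 108°  [cyclic FLEW, opposite ∠L+∠W]
3. ∠FEW = 21°  [same arc FW]
4. ∠EFW = 51°  [△FEW]
5. ∠FYW = 89°  [△FYW]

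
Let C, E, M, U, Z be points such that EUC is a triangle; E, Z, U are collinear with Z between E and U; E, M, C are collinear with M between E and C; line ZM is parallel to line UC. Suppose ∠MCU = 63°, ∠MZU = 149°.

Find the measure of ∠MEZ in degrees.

1. ∠ECU = 63°  [M on ray CE]
2. ∠EZM = 31°  [linear pair at Z on EU]
3. ∠EMZ = 63°  [ZM∥UC, corresponding at M]
4. ∠MEZ = 86°  [△EZM]

∠MEZ = 86°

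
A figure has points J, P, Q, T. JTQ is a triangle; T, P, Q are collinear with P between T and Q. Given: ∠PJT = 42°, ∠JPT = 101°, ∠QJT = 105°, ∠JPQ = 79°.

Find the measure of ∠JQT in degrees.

∠JQT = 38°

1. ∠JTP = 37°  [△JTP]
2. ∠JTQ = 37°  [P on ray TQ]
3. ∠JQT = 38°  [△JTQ]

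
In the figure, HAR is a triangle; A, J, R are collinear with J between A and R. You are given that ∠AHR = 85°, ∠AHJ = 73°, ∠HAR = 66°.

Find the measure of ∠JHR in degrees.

∠JHR = 12°

1. ∠ARH = 29°  [△HAR]
2. ∠HAJ = 66°  [J on ray AR]
3. ∠HRJ = 29°  [J on ray RA]
4. ∠AJH = 41°  [△HAJ]
5. ∠HJR = 139°  [linear pair at J on AR]
6. ∠JHR = 12°  [△HJR]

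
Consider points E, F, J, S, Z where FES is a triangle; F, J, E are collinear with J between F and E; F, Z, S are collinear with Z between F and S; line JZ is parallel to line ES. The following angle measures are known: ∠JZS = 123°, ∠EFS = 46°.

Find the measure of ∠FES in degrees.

1. ∠FZJ = 57°  [linear pair at Z on FS]
2. ∠JFZ = 46°  [J on FE, Z on FS]
3. ∠FJZ = 77°  [△FJZ]
4. ∠FES = 77°  [JZ∥ES, corresponding at J]

∠FES = 77°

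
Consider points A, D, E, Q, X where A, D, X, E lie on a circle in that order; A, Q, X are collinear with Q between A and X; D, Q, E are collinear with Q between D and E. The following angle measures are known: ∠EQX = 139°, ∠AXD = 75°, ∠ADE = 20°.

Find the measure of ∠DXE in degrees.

1. ∠AED = 75°  [same arc AD]
2. ∠DAE = 85°  [△ADE]
3. ∠DXE = 95°  [cyclic ADXE, opposite ∠A+∠X]

∠DXE = 95°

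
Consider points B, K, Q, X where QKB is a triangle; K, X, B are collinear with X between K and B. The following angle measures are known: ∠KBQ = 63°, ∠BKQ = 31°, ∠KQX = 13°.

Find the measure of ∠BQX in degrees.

1. ∠QBX = 63°  [X on ray BK]
2. ∠QKX = 31°  [X on ray KB]
3. ∠KXQ = 136°  [△QKX]
4. ∠BXQ = 44°  [linear pair at X on KB]
5. ∠BQX = 73°  [△QXB]

∠BQX = 73°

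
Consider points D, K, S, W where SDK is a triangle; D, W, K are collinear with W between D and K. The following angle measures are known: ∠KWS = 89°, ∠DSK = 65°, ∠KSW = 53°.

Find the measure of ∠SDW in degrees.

∠SDW = 77°

1. ∠SKW = 38°  [△SWK]
2. ∠DKS = 38°  [W on ray KD]
3. ∠KDS = 77°  [△SDK]
4. ∠SDW = 77°  [W on ray DK]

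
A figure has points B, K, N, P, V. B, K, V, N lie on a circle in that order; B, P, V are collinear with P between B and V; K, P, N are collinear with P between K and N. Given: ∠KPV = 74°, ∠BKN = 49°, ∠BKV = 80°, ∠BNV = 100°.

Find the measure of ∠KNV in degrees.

∠KNV = 25°

1. ∠BPN = 74°  [vertical angles at P]
2. ∠BVN = 49°  [same arc BN]
3. ∠NPV = 106°  [linear pair at P on BV]
4. ∠KNV = 25°  [△VPN]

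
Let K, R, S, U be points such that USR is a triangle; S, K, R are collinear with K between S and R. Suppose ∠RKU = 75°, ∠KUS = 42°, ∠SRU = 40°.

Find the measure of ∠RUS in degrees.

1. ∠SKU = 105°  [linear pair at K on SR]
2. ∠KSU = 33°  [△USK]
3. ∠RSU = 33°  [K on ray SR]
4. ∠RUS = 107°  [△USR]

∠RUS = 107°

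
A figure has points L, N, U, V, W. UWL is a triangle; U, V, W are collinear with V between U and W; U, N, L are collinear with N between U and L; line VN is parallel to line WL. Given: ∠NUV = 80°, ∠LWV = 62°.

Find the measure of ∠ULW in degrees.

1. ∠LUW = 80°  [V on UW, N on UL]
2. ∠LWU = 62°  [V on ray WU]
3. ∠ULW = 38°  [△UWL]

∠ULW = 38°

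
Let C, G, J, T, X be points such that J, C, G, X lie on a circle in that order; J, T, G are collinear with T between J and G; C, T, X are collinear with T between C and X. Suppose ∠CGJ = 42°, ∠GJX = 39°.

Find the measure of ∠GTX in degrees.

1. ∠CXJ = 42°  [same arc JC]
2. ∠JTX = 99°  [△JTX]
3. ∠GTX = 81°  [linear pair at T on JG]

∠GTX = 81°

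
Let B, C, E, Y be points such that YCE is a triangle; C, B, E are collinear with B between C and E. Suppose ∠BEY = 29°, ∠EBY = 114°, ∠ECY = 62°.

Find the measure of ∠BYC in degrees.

∠BYC = 52°

1. ∠CBY = 66°  [linear pair at B on CE]
2. ∠BCY = 62°  [B on ray CE]
3. ∠BYC = 52°  [△YCB]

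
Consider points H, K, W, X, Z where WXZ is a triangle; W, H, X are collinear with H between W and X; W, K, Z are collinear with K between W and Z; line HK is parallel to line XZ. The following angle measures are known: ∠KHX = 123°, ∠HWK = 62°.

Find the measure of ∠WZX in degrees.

∠WZX = 61°

1. ∠KHW = 57°  [linear pair at H on WX]
2. ∠HKW = 61°  [△WHK]
3. ∠WZX = 61°  [HK∥XZ, corresponding at K]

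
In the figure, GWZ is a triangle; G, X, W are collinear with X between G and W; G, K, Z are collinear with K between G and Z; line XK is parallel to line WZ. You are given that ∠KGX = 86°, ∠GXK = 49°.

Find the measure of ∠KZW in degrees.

∠KZW = 45°

1. ∠GKX = 45°  [△GXK]
2. ∠XKZ = 135°  [linear pair at K on GZ]
3. ∠KZW = 45°  [XK∥WZ, co-interior at Z–K]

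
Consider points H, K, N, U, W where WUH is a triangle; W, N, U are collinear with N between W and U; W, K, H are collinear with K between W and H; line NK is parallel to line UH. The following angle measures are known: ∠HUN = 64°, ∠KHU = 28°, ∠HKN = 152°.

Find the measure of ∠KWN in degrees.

1. ∠HUW = 64°  [N on ray UW]
2. ∠NKW = 28°  [linear pair at K on WH]
3. ∠KNW = 64°  [NK∥UH, corresponding at N]
4. ∠KWN = 88°  [△WNK]

∠KWN = 88°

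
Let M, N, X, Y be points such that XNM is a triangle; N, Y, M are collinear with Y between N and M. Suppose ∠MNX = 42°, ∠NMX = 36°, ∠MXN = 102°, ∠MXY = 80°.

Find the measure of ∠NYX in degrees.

1. ∠XMY = 36°  [Y on ray MN]
2. ∠MYX = 64°  [△XYM]
3. ∠NYX = 116°  [linear pair at Y on NM]

∠NYX = 116°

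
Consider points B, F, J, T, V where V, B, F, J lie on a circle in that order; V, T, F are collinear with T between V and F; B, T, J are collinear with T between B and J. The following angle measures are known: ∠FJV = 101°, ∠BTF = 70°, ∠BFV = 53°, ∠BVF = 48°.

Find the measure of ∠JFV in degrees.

∠JFV = 22°

1. ∠JTV = 70°  [vertical angles at T]
2. ∠BJF = 48°  [same arc BF]
3. ∠FTJ = 110°  [linear pair at T on VF]
4. ∠JFV = 22°  [△FTJ]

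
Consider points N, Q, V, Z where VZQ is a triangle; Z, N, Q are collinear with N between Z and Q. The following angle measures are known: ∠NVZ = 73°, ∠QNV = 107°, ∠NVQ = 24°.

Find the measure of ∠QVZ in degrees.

∠QVZ = 97°

1. ∠NQV = 49°  [△VNQ]
2. ∠VNZ = 73°  [linear pair at N on ZQ]
3. ∠VQZ = 49°  [N on ray QZ]
4. ∠NZV = 34°  [△VZN]
5. ∠QZV = 34°  [N on ray ZQ]
6. ∠QVZ = 97°  [△VZQ]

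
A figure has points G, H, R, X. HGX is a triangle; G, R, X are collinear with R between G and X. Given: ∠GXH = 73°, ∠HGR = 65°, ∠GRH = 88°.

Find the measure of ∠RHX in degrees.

∠RHX = 15°

1. ∠HXR = 73°  [R on ray XG]
2. ∠HRX = 92°  [linear pair at R on GX]
3. ∠RHX = 15°  [△HRX]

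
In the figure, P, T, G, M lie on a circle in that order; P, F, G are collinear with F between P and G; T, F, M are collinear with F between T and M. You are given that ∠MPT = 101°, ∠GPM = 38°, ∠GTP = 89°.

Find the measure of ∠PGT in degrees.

1. ∠MGT = 79°  [cyclic PTGM, opposite ∠P+∠G]
2. ∠GTM = 38°  [same arc GM]
3. ∠GMT = 63°  [△TGM]
4. ∠GPT = 63°  [same arc TG]
5. ∠PGT = 28°  [△PTG]

∠PGT = 28°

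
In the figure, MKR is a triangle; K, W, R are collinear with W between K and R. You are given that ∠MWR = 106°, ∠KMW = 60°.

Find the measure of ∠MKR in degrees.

∠MKR = 46°

1. ∠KWM = 74°  [linear pair at W on KR]
2. ∠MKW = 46°  [△MKW]
3. ∠MKR = 46°  [W on ray KR]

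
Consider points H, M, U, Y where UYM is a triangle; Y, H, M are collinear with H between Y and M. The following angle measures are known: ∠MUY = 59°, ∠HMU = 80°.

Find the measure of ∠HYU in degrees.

∠HYU = 41°

1. ∠UMY = 80°  [H on ray MY]
2. ∠MYU = 41°  [△UYM]
3. ∠HYU = 41°  [H on ray YM]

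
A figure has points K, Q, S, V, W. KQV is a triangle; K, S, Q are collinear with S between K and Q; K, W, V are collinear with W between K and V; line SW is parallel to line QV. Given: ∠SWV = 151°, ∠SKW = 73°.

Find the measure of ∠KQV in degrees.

∠KQV = 78°

1. ∠KWS = 29°  [linear pair at W on KV]
2. ∠KSW = 78°  [△KSW]
3. ∠KQV = 78°  [SW∥QV, corresponding at S]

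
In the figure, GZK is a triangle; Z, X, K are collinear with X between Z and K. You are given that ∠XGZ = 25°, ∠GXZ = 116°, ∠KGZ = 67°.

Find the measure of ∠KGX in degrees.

1. ∠GZX = 39°  [△GZX]
2. ∠GXK = 64°  [linear pair at X on ZK]
3. ∠GZK = 39°  [X on ray ZK]
4. ∠GKZ = 74°  [△GZK]
5. ∠GKX = 74°  [X on ray KZ]
6. ∠KGX = 42°  [△GXK]

∠KGX = 42°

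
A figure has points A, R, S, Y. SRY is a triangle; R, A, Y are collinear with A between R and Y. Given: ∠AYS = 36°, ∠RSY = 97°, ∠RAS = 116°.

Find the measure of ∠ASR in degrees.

∠ASR = 17°

1. ∠RYS = 36°  [A on ray YR]
2. ∠SRY = 47°  [△SRY]
3. ∠ARS = 47°  [A on ray RY]
4. ∠ASR = 17°  [△SRA]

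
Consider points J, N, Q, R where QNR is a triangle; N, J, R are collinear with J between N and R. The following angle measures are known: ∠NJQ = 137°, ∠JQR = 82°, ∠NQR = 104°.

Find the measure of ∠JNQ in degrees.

1. ∠QJR = 43°  [linear pair at J on NR]
2. ∠JRQ = 55°  [△QJR]
3. ∠NRQ = 55°  [J on ray RN]
4. ∠QNR = 21°  [△QNR]
5. ∠JNQ = 21°  [J on ray NR]

∠JNQ = 21°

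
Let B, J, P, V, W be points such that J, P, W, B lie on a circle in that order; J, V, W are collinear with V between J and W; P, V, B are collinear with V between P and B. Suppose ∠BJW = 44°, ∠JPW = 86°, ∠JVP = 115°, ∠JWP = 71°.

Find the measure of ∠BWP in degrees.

1. ∠BPW = 44°  [same arc WB]
2. ∠PJW = 23°  [△JPW]
3. ∠PBW = 23°  [same arc PW]
4. ∠BWP = 113°  [△PWB]

∠BWP = 113°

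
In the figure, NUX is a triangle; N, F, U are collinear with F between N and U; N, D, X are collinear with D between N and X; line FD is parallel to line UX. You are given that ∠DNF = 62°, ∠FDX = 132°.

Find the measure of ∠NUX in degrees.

1. ∠FDN = 48°  [linear pair at D on NX]
2. ∠DFN = 70°  [△NFD]
3. ∠NUX = 70°  [FD∥UX, corresponding at F]

∠NUX = 70°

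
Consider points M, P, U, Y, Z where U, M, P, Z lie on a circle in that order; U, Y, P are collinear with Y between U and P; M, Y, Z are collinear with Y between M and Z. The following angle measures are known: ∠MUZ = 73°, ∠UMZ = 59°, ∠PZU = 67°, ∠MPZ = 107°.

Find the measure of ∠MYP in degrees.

1. ∠MZU = 48°  [△UMZ]
2. ∠UPZ = 59°  [same arc UZ]
3. ∠PUZ = 54°  [△UPZ]
4. ∠MPU = 48°  [same arc UM]
5. ∠PMZ = 54°  [same arc PZ]
6. ∠MYP = 78°  [△MYP]

∠MYP = 78°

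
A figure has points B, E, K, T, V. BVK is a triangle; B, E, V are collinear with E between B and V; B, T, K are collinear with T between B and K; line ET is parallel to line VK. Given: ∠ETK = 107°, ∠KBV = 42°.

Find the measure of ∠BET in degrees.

1. ∠BTE = 73°  [linear pair at T on BK]
2. ∠EBT = 42°  [E on BV, T on BK]
3. ∠BET = 65°  [△BET]

∠BET = 65°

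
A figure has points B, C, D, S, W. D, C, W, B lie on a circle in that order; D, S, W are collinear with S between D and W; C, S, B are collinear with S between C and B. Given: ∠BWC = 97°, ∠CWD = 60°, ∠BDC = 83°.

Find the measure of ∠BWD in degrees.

1. ∠CBD = 60°  [same arc DC]
2. ∠BCD = 37°  [△DCB]
3. ∠BWD = 37°  [same arc DB]

∠BWD = 37°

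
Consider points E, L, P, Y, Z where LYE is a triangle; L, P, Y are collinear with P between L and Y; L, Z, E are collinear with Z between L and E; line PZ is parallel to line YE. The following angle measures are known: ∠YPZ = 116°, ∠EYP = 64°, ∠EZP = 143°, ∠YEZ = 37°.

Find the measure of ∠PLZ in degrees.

1. ∠LPZ = 64°  [linear pair at P on LY]
2. ∠LZP = 37°  [linear pair at Z on LE]
3. ∠PLZ = 79°  [△LPZ]

∠PLZ = 79°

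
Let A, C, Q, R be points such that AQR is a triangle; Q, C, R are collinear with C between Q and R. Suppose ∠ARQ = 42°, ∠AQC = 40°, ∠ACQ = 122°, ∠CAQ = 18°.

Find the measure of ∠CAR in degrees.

1. ∠ARC = 42°  [C on ray RQ]
2. ∠ACR = 58°  [linear pair at C on QR]
3. ∠CAR = 80°  [△ACR]

∠CAR = 80°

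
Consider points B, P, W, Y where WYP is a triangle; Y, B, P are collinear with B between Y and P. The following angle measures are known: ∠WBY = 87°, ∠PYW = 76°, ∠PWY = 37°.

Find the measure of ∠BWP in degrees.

∠BWP = 20°

1. ∠PBW = 93°  [linear pair at B on YP]
2. ∠WPY = 67°  [△WYP]
3. ∠BPW = 67°  [B on ray PY]
4. ∠BWP = 20°  [△WBP]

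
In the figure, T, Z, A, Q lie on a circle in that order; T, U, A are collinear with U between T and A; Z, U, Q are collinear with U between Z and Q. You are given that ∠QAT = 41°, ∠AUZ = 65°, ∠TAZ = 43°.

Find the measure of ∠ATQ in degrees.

∠ATQ = 72°

1. ∠QUT = 65°  [vertical angles at U]
2. ∠TQZ = 43°  [same arc TZ]
3. ∠ATQ = 72°  [△TUQ]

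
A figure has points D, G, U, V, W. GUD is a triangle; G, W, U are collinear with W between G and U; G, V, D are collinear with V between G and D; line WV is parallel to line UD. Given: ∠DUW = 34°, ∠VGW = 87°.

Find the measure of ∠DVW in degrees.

∠DVW = 121°

1. ∠DUG = 34°  [W on ray UG]
2. ∠DGU = 87°  [W on GU, V on GD]
3. ∠GDU = 59°  [△GUD]
4. ∠GVW = 59°  [WV∥UD, corresponding at V]
5. ∠DVW = 121°  [linear pair at V on GD]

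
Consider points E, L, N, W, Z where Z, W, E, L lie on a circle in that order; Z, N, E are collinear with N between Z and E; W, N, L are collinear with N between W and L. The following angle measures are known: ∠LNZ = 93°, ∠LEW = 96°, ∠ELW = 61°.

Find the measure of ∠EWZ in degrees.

∠EWZ = 55°

1. ∠ENW = 93°  [vertical angles at N]
2. ∠EWL = 23°  [△WEL]
3. ∠EZW = 61°  [same arc WE]
4. ∠WEZ = 64°  [△WNE]
5. ∠EWZ = 55°  [△ZWE]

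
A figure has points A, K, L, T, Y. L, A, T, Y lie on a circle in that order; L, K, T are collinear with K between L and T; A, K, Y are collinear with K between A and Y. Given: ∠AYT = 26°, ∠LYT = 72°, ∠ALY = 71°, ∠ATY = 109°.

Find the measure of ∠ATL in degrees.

1. ∠ALT = 26°  [same arc AT]
2. ∠LAT = 108°  [cyclic LATY, opposite ∠A+∠Y]
3. ∠ATL = 46°  [△LAT]

∠ATL = 46°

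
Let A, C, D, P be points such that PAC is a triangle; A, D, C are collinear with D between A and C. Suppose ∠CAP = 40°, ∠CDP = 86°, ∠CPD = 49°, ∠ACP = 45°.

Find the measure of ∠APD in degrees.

∠APD = 46°

1. ∠DAP = 40°  [D on ray AC]
2. ∠ADP = 94°  [linear pair at D on AC]
3. ∠APD = 46°  [△PAD]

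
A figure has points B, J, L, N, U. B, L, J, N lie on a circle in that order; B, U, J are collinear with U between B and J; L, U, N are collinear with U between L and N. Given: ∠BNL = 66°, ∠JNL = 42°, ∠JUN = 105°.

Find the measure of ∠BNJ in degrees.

1. ∠BJL = 66°  [same arc BL]
2. ∠JBL = 42°  [same arc LJ]
3. ∠BLJ = 72°  [△BLJ]
4. ∠BNJ = 108°  [cyclic BLJN, opposite ∠L+∠N]

∠BNJ = 108°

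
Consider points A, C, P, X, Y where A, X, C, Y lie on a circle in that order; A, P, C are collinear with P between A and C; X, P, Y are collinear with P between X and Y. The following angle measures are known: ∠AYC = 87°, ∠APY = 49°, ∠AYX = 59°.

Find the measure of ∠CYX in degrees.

∠CYX = 28°

1. ∠AXC = 93°  [cyclic AXCY, opposite ∠X+∠Y]
2. ∠ACX = 59°  [same arc AX]
3. ∠CAX = 28°  [△AXC]
4. ∠CYX = 28°  [same arc XC]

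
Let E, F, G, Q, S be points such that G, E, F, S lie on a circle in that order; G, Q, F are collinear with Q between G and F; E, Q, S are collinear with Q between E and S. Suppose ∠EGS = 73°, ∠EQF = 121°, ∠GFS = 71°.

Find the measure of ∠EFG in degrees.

1. ∠GES = 71°  [same arc GS]
2. ∠ESG = 36°  [△GES]
3. ∠EFG = 36°  [same arc GE]

∠EFG = 36°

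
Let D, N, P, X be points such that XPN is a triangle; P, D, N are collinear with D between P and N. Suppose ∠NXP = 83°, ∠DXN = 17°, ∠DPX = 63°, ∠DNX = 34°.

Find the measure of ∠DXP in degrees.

∠DXP = 66°

1. ∠NDX = 129°  [△XDN]
2. ∠PDX = 51°  [linear pair at D on PN]
3. ∠DXP = 66°  [△XPD]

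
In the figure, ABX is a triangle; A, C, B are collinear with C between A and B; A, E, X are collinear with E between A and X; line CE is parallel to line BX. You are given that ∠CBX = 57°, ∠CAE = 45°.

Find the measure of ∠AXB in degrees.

∠AXB = 78°

1. ∠ABX = 57°  [C on ray BA]
2. ∠BAX = 45°  [C on AB, E on AX]
3. ∠AXB = 78°  [△ABX]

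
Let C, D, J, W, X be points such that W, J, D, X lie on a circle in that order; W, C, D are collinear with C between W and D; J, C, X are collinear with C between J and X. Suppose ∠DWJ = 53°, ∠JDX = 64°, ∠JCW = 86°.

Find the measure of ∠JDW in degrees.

1. ∠DXJ = 53°  [same arc JD]
2. ∠DJX = 63°  [△JDX]
3. ∠DCJ = 94°  [linear pair at C on WD]
4. ∠JDW = 23°  [△JCD]

∠JDW = 23°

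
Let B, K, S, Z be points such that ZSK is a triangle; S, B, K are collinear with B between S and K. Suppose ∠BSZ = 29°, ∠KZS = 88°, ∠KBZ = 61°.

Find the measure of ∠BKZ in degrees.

∠BKZ = 63°

1. ∠KSZ = 29°  [B on ray SK]
2. ∠SKZ = 63°  [△ZSK]
3. ∠BKZ = 63°  [B on ray KS]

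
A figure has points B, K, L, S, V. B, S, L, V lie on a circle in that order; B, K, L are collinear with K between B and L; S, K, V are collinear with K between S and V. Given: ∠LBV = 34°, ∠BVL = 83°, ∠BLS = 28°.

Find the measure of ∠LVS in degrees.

1. ∠BSL = 97°  [cyclic BSLV, opposite ∠S+∠V]
2. ∠LBS = 55°  [△BSL]
3. ∠LVS = 55°  [same arc SL]

∠LVS = 55°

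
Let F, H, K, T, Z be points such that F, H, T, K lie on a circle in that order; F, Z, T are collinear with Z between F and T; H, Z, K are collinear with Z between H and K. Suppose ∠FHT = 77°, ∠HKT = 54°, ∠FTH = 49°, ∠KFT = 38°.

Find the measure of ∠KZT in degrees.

∠KZT = 87°

1. ∠FKT = 103°  [cyclic FHTK, opposite ∠H+∠K]
2. ∠FTK = 39°  [△FTK]
3. ∠KZT = 87°  [△TZK]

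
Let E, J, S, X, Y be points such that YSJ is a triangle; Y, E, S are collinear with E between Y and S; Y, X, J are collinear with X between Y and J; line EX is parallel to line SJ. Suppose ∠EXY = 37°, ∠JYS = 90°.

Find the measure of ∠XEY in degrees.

∠XEY = 53°

1. ∠SJY = 37°  [EX∥SJ, corresponding at X]
2. ∠JSY = 53°  [△YSJ]
3. ∠XEY = 53°  [EX∥SJ, corresponding at E]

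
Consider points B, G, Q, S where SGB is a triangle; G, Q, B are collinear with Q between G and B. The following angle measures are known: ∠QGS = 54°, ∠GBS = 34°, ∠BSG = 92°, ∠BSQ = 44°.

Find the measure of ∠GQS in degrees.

∠GQS = 78°

1. ∠QBS = 34°  [Q on ray BG]
2. ∠BQS = 102°  [△SQB]
3. ∠GQS = 78°  [linear pair at Q on GB]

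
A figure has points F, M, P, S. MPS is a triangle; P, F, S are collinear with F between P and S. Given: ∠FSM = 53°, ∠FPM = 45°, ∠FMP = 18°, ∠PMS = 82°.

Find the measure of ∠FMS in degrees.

1. ∠MFP = 117°  [△MPF]
2. ∠MFS = 63°  [linear pair at F on PS]
3. ∠FMS = 64°  [△MFS]

∠FMS = 64°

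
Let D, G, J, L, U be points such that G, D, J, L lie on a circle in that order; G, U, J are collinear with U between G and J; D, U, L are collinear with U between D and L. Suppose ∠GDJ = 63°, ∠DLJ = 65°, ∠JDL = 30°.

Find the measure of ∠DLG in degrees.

∠DLG = 52°

1. ∠DGJ = 65°  [same arc DJ]
2. ∠DJG = 52°  [△GDJ]
3. ∠DLG = 52°  [same arc GD]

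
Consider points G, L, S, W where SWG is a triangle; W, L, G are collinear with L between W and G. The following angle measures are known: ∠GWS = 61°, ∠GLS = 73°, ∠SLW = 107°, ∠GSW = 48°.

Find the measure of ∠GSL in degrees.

1. ∠SGW = 71°  [△SWG]
2. ∠LGS = 71°  [L on ray GW]
3. ∠GSL = 36°  [△SLG]

∠GSL = 36°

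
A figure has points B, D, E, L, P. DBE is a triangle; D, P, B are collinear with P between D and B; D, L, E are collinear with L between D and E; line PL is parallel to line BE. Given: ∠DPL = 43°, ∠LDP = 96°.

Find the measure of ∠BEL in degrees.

∠BEL = 41°

1. ∠DLP = 41°  [△DPL]
2. ∠ELP = 139°  [linear pair at L on DE]
3. ∠BEL = 41°  [PL∥BE, co-interior at E–L]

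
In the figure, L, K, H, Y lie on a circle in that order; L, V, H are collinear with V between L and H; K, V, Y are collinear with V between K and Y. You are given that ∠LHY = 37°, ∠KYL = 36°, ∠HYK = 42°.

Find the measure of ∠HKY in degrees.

∠HKY = 65°

1. ∠LKY = 37°  [same arc LY]
2. ∠KLY = 107°  [△LKY]
3. ∠KHY = 73°  [cyclic LKHY, opposite ∠L+∠H]
4. ∠HKY = 65°  [△KHY]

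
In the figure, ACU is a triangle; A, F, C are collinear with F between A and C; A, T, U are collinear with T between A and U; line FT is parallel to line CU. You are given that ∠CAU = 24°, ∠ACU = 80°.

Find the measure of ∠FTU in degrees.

1. ∠AUC = 76°  [△ACU]
2. ∠ATF = 76°  [FT∥CU, corresponding at T]
3. ∠FTU = 104°  [linear pair at T on AU]

∠FTU = 104°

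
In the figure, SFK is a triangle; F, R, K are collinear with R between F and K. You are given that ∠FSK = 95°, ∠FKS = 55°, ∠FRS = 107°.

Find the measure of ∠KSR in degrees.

1. ∠RKS = 55°  [R on ray KF]
2. ∠KRS = 73°  [linear pair at R on FK]
3. ∠KSR = 52°  [△SRK]

∠KSR = 52°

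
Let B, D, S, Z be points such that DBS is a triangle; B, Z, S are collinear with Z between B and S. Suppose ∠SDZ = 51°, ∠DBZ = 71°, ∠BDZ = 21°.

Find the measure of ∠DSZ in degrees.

∠DSZ = 37°

1. ∠BZD = 88°  [△DBZ]
2. ∠DZS = 92°  [linear pair at Z on BS]
3. ∠DSZ = 37°  [△DZS]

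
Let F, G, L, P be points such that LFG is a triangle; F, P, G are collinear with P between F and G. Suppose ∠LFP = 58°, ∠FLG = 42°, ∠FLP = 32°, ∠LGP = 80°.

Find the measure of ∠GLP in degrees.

∠GLP = 10°

1. ∠FPL = 90°  [△LFP]
2. ∠GPL = 90°  [linear pair at P on FG]
3. ∠GLP = 10°  [△LPG]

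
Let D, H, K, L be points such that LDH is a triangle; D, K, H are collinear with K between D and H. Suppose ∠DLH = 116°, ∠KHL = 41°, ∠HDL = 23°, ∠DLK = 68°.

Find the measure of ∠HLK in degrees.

1. ∠KDL = 23°  [K on ray DH]
2. ∠DKL = 89°  [△LDK]
3. ∠HKL = 91°  [linear pair at K on DH]
4. ∠HLK = 48°  [△LKH]

∠HLK = 48°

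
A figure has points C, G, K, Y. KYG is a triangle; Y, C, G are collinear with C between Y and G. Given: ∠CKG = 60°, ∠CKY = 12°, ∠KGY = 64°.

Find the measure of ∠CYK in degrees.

1. ∠CGK = 64°  [C on ray GY]
2. ∠GCK = 56°  [△KCG]
3. ∠KCY = 124°  [linear pair at C on YG]
4. ∠CYK = 44°  [△KYC]

∠CYK = 44°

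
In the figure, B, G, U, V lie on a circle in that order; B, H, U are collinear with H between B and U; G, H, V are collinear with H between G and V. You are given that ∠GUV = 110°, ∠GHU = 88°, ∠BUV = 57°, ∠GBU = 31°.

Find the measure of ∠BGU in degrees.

∠BGU = 96°

1. ∠GBV = 70°  [cyclic BGUV, opposite ∠B+∠U]
2. ∠BGV = 57°  [same arc BV]
3. ∠BVG = 53°  [△BGV]
4. ∠BUG = 53°  [same arc BG]
5. ∠BGU = 96°  [△BGU]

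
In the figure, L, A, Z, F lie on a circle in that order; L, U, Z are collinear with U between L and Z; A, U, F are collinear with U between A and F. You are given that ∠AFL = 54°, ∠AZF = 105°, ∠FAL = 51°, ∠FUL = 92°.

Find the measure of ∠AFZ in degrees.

1. ∠FZL = 51°  [same arc LF]
2. ∠FUZ = 88°  [linear pair at U on LZ]
3. ∠AFZ = 41°  [△ZUF]

∠AFZ = 41°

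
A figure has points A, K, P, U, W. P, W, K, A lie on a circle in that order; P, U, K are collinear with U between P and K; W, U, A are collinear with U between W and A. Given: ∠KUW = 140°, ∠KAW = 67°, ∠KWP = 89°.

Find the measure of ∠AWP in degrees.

1. ∠PUW = 40°  [linear pair at U on PK]
2. ∠KPW = 67°  [same arc WK]
3. ∠AWP = 73°  [△PUW]

∠AWP = 73°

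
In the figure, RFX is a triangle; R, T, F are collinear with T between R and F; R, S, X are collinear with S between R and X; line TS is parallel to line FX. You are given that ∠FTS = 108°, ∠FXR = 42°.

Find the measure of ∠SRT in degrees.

∠SRT = 66°

1. ∠RTS = 72°  [linear pair at T on RF]
2. ∠RST = 42°  [TS∥FX, corresponding at S]
3. ∠SRT = 66°  [△RTS]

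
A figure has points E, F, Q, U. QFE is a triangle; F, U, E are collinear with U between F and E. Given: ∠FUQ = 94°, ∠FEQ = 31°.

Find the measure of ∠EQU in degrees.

1. ∠EUQ = 86°  [linear pair at U on FE]
2. ∠QEU = 31°  [U on ray EF]
3. ∠EQU = 63°  [△QUE]

∠EQU = 63°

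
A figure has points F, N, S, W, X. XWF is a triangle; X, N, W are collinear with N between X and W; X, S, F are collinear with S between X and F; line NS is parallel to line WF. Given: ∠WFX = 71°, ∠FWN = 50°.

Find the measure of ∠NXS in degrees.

∠NXS = 59°

1. ∠FWX = 50°  [N on ray WX]
2. ∠FXW = 59°  [△XWF]
3. ∠NXS = 59°  [N on XW, S on XF]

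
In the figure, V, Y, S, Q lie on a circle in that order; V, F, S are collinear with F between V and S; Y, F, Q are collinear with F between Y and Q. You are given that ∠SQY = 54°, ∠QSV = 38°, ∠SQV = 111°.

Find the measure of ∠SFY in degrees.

1. ∠SVY = 54°  [same arc YS]
2. ∠QVS = 31°  [△VSQ]
3. ∠SYV = 69°  [cyclic VYSQ, opposite ∠Y+∠Q]
4. ∠VSY = 57°  [△VYS]
5. ∠QYS = 31°  [same arc SQ]
6. ∠SFY = 92°  [△YFS]

∠SFY = 92°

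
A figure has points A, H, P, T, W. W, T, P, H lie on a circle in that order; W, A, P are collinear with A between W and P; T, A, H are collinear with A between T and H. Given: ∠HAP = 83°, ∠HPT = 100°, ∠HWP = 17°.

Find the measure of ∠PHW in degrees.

∠PHW = 129°

1. ∠HAW = 97°  [linear pair at A on WP]
2. ∠HWT = 80°  [cyclic WTPH, opposite ∠W+∠P]
3. ∠THW = 66°  [△WAH]
4. ∠HTW = 34°  [△WTH]
5. ∠HPW = 34°  [same arc WH]
6. ∠PHW = 129°  [△WPH]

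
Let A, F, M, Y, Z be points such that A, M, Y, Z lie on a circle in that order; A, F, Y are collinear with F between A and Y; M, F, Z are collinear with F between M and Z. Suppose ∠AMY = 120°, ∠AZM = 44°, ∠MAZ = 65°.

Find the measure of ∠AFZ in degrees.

∠AFZ = 87°

1. ∠AZY = 60°  [cyclic AMYZ, opposite ∠M+∠Z]
2. ∠AMZ = 71°  [△AMZ]
3. ∠AYZ = 71°  [same arc AZ]
4. ∠YAZ = 49°  [△AYZ]
5. ∠AFZ = 87°  [△AFZ]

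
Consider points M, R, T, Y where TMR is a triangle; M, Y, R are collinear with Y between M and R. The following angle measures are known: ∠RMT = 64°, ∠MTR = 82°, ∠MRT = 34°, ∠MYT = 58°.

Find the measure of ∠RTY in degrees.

1. ∠TRY = 34°  [Y on ray RM]
2. ∠RYT = 122°  [linear pair at Y on MR]
3. ∠RTY = 24°  [△TYR]

∠RTY = 24°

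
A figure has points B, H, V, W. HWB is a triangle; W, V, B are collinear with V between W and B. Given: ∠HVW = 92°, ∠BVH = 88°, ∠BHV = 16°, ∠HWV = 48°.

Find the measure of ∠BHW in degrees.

∠BHW = 56°

1. ∠HBV = 76°  [△HVB]
2. ∠BWH = 48°  [V on ray WB]
3. ∠HBW = 76°  [V on ray BW]
4. ∠BHW = 56°  [△HWB]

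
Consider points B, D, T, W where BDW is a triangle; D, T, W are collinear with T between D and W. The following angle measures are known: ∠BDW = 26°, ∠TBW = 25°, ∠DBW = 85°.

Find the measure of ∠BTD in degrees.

∠BTD = 94°

1. ∠BWD = 69°  [△BDW]
2. ∠BWT = 69°  [T on ray WD]
3. ∠BTW = 86°  [△BTW]
4. ∠BTD = 94°  [linear pair at T on DW]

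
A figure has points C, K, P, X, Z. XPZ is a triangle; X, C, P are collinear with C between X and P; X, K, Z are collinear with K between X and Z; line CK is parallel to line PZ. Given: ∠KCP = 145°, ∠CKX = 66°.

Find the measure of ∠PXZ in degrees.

∠PXZ = 79°

1. ∠KCX = 35°  [linear pair at C on XP]
2. ∠CXK = 79°  [△XCK]
3. ∠PXZ = 79°  [C on XP, K on XZ]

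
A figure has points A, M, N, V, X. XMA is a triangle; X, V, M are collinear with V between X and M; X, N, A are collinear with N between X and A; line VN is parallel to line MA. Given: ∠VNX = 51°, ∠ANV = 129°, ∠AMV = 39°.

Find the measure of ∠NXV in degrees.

1. ∠MAX = 51°  [VN∥MA, corresponding at N]
2. ∠AMX = 39°  [V on ray MX]
3. ∠AXM = 90°  [△XMA]
4. ∠NXV = 90°  [V on XM, N on XA]

∠NXV = 90°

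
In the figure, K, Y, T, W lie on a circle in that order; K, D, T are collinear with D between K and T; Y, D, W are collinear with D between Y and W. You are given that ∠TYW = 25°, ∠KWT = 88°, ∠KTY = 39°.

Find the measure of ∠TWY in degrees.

1. ∠KYT = 92°  [cyclic KYTW, opposite ∠Y+∠W]
2. ∠TKY = 49°  [△KYT]
3. ∠TWY = 49°  [same arc YT]

∠TWY = 49°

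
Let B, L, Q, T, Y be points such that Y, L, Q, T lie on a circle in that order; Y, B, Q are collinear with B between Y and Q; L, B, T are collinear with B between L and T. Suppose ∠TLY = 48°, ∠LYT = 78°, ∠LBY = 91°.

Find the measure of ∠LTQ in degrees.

1. ∠TQY = 48°  [same arc YT]
2. ∠QBT = 91°  [vertical angles at B]
3. ∠LTQ = 41°  [△QBT]

∠LTQ = 41°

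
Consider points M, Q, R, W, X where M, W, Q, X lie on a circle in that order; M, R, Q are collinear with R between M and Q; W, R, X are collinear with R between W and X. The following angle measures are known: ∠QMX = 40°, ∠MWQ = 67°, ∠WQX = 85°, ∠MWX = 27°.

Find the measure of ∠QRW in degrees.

1. ∠QWX = 40°  [same arc QX]
2. ∠WMX = 95°  [cyclic MWQX, opposite ∠M+∠Q]
3. ∠MXW = 58°  [△MWX]
4. ∠MQW = 58°  [same arc MW]
5. ∠QRW = 82°  [△WRQ]

∠QRW = 82°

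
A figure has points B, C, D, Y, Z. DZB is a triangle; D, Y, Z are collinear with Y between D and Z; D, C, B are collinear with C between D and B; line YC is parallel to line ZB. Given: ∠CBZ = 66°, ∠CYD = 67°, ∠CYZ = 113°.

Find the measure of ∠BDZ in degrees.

∠BDZ = 47°

1. ∠DBZ = 66°  [C on ray BD]
2. ∠BZD = 67°  [YC∥ZB, corresponding at Y]
3. ∠BDZ = 47°  [△DZB]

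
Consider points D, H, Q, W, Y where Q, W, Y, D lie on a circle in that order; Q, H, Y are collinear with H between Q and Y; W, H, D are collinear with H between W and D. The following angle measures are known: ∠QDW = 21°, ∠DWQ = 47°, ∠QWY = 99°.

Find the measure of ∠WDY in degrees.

1. ∠QYW = 21°  [same arc QW]
2. ∠WQY = 60°  [△QWY]
3. ∠WDY = 60°  [same arc WY]

∠WDY = 60°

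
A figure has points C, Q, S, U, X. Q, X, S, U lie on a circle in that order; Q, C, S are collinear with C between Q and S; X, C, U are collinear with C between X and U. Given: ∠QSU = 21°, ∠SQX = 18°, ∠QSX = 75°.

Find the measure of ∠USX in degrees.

1. ∠QXU = 21°  [same arc QU]
2. ∠QUX = 75°  [same arc QX]
3. ∠UQX = 84°  [△QXU]
4. ∠USX = 96°  [cyclic QXSU, opposite ∠Q+∠S]

∠USX = 96°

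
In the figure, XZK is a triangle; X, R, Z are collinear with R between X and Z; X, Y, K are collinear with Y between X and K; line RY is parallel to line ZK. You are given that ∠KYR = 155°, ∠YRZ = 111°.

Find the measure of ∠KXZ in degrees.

1. ∠RYX = 25°  [linear pair at Y on XK]
2. ∠XRY = 69°  [linear pair at R on XZ]
3. ∠RXY = 86°  [△XRY]
4. ∠KXZ = 86°  [R on XZ, Y on XK]

∠KXZ = 86°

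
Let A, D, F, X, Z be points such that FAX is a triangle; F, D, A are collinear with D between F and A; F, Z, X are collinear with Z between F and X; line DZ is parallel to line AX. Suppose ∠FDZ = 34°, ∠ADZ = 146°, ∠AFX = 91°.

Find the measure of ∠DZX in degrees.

∠DZX = 125°

1. ∠FAX = 34°  [DZ∥AX, corresponding at D]
2. ∠AXF = 55°  [△FAX]
3. ∠DZF = 55°  [DZ∥AX, corresponding at Z]
4. ∠DZX = 125°  [linear pair at Z on FX]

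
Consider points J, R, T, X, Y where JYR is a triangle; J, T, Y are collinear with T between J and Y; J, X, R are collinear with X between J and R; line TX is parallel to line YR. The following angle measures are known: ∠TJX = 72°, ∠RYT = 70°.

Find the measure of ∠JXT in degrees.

1. ∠RJY = 72°  [T on JY, X on JR]
2. ∠JYR = 70°  [T on ray YJ]
3. ∠JRY = 38°  [△JYR]
4. ∠JXT = 38°  [TX∥YR, corresponding at X]

∠JXT = 38°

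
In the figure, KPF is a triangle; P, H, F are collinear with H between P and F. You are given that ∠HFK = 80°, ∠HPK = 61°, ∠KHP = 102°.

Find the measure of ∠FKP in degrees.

1. ∠KFP = 80°  [H on ray FP]
2. ∠FPK = 61°  [H on ray PF]
3. ∠FKP = 39°  [△KPF]

∠FKP = 39°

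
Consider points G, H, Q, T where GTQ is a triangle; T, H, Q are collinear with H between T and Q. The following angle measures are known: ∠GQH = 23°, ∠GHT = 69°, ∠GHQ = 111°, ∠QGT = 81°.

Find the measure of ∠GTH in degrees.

∠GTH = 76°

1. ∠GQT = 23°  [H on ray QT]
2. ∠GTQ = 76°  [△GTQ]
3. ∠GTH = 76°  [H on ray TQ]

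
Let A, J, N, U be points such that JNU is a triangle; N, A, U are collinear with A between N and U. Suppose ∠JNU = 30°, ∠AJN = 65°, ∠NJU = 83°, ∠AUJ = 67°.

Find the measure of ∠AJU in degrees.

∠AJU = 18°

1. ∠ANJ = 30°  [A on ray NU]
2. ∠JAN = 85°  [△JNA]
3. ∠JAU = 95°  [linear pair at A on NU]
4. ∠AJU = 18°  [△JAU]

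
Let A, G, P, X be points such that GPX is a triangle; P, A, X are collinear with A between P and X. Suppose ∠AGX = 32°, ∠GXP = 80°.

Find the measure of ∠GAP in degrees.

1. ∠AXG = 80°  [A on ray XP]
2. ∠GAX = 68°  [△GAX]
3. ∠GAP = 112°  [linear pair at A on PX]

∠GAP = 112°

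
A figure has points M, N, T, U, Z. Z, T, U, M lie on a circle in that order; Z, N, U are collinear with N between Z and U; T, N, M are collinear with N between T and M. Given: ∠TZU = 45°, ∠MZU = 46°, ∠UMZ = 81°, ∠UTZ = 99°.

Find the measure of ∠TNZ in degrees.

1. ∠TMU = 45°  [same arc TU]
2. ∠MUZ = 53°  [△ZUM]
3. ∠MNU = 82°  [△UNM]
4. ∠TNZ = 82°  [vertical angles at N]

∠TNZ = 82°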